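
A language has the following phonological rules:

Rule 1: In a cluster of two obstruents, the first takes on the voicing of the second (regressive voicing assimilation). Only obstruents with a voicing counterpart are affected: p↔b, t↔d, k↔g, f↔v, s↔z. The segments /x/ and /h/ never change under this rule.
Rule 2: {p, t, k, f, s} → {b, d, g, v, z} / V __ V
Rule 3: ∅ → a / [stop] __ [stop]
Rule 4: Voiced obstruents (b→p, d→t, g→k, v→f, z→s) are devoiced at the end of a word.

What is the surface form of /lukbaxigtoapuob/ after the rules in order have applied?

lugabaxikatoabuop

Rule 1 (regressive voicing assimilation): /k/ precedes the voiced obstruent /b/, so it voices to [g] by assimilation. /g/ precedes the voiceless obstruent /t/, so it devoices to [k] by assimilation. /lukbaxigtoapuob/ → lugbaxiktoapuob.
Rule 2 (intervocalic voicing): /p/ is a voiceless obstruent between vowels /a/ and /u/, so it voices to [b]. /lugbaxiktoapuob/ → lugbaxiktoabuob.
Rule 3 (stop-cluster a-epenthesis): /g/ and /b/ form a stop–stop cluster, so [a] is inserted between them. /k/ and /t/ form a stop–stop cluster, so [a] is inserted between them. /lugbaxiktoabuob/ → lugabaxikatoabuob.
Rule 4 (final devoicing): /b/ is a voiced obstruent in word-final position, so it devoices to [p]. /lugabaxikatoabuob/ → lugabaxikatoabuop.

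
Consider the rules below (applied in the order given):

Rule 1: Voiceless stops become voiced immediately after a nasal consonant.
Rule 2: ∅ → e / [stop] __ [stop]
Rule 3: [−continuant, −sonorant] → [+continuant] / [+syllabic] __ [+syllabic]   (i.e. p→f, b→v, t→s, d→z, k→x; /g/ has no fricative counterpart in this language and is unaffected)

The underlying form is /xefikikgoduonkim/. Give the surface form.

Rule 1 (post-nasal voicing): /k/ is a voiceless stop immediately after the nasal /n/, so it voices to [g]. /xefikikgoduonkim/ → xefikikgoduongim.
Rule 2 (stop-cluster e-epenthesis): /k/ and /g/ form a stop–stop cluster, so [e] is inserted between them. /xefikikgoduongim/ → xefikikegoduongim.
Rule 3 (intervocalic spirantization): /k/ is a stop between vowels /i/ and /i/, so it spirantizes to the fricative [x]. /k/ is a stop between vowels /i/ and /e/, so it spirantizes to the fricative [x]. /d/ is a stop between vowels /o/ and /u/, so it spirantizes to the fricative [z]. /xefikikegoduongim/ → xefixixegozuongim.

xefixixegozuongim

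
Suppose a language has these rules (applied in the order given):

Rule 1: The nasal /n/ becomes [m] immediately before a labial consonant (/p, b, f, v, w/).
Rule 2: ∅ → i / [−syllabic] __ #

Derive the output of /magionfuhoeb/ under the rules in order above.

magiomfuhoebi

Rule 1 (nasal place assimilation): /n/ precedes the labial consonant /f/, so it assimilates in place to [m]. /magionfuhoeb/ → magiomfuhoeb.
Rule 2 (final i-epenthesis): the form ends in the consonant /b/, so [i] is inserted word-finally. /magiomfuhoeb/ → magiomfuhoebi.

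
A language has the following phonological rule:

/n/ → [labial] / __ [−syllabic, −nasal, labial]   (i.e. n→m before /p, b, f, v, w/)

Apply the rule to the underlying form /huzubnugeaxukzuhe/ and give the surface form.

huzubnugeaxukzuhe

No segment of /huzubnugeaxukzuhe/ meets the structural description of the rule, so the form surfaces unchanged.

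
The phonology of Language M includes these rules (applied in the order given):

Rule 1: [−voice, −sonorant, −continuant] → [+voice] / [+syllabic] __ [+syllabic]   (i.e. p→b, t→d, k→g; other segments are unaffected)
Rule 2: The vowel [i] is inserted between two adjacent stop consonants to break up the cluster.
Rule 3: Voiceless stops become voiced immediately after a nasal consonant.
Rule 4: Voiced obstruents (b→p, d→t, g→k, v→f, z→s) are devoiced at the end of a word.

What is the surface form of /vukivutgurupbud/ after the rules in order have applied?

vugivutigurupibut

Rule 1 (intervocalic voicing): /k/ is a voiceless stop between vowels /u/ and /i/, so it voices to [g]. /vukivutgurupbud/ → vugivutgurupbud.
Rule 2 (stop-cluster i-epenthesis): /t/ and /g/ form a stop–stop cluster, so [i] is inserted between them. /p/ and /b/ form a stop–stop cluster, so [i] is inserted between them. /vugivutgurupbud/ → vugivutigurupibud.
Rule 3 (post-nasal voicing): no segment meets the environment; /vugivutigurupibud/ is unchanged.
Rule 4 (final devoicing): /d/ is a voiced obstruent in word-final position, so it devoices to [t]. /vugivutigurupibud/ → vugivutigurupibut.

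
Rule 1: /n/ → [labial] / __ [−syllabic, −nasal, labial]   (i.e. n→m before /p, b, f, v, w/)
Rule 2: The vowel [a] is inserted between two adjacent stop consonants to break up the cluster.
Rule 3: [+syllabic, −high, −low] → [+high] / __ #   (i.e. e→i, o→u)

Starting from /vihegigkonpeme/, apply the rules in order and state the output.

vihegigakompemi

Rule 1 (nasal place assimilation): /n/ precedes the labial consonant /p/, so it assimilates in place to [m]. /vihegigkonpeme/ → vihegigkompeme.
Rule 2 (stop-cluster a-epenthesis): /g/ and /k/ form a stop–stop cluster, so [a] is inserted between them. /vihegigkompeme/ → vihegigakompeme.
Rule 3 (final vowel raising): /e/ is a mid vowel in word-final position, so it raises to [i]. /vihegigakompeme/ → vihegigakompemi.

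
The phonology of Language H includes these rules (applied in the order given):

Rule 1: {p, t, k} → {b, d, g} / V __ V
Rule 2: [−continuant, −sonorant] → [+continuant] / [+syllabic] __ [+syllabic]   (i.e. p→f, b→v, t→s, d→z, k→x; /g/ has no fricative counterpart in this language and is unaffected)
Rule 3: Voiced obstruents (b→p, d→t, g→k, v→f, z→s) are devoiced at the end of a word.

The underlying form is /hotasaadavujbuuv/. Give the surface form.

hozasaazavujbuuf

Rule 1 (intervocalic voicing): /t/ is a voiceless stop between vowels /o/ and /a/, so it voices to [d]. /hotasaadavujbuuv/ → hodasaadavujbuuv.
Rule 2 (intervocalic spirantization): /d/ is a stop between vowels /o/ and /a/, so it spirantizes to the fricative [z]. /d/ is a stop between vowels /a/ and /a/, so it spirantizes to the fricative [z]. /hodasaadavujbuuv/ → hozasaazavujbuuv.
Rule 3 (final devoicing): /v/ is a voiced obstruent in word-final position, so it devoices to [f]. /hozasaazavujbuuv/ → hozasaazavujbuuf.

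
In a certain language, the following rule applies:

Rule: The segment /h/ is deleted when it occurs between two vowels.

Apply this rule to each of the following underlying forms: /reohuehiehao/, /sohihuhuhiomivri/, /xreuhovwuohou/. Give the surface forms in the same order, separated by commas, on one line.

reoueieao, soiuuiomivri, xreuovwuoou

/reohuehiehao/: /h/ occurs between vowels /o/ and /u/, so it deletes. /h/ occurs between vowels /e/ and /i/, so it deletes. /h/ occurs between vowels /e/ and /a/, so it deletes. → [reoueieao].
/sohihuhuhiomivri/: /h/ occurs between vowels /o/ and /i/, so it deletes. /h/ occurs between vowels /i/ and /u/, so it deletes. /h/ occurs between vowels /u/ and /u/, so it deletes. /h/ occurs between vowels /u/ and /i/, so it deletes. → [soiuuiomivri].
/xreuhovwuohou/: /h/ occurs between vowels /u/ and /o/, so it deletes. /h/ occurs between vowels /o/ and /o/, so it deletes. → [xreuovwuoou].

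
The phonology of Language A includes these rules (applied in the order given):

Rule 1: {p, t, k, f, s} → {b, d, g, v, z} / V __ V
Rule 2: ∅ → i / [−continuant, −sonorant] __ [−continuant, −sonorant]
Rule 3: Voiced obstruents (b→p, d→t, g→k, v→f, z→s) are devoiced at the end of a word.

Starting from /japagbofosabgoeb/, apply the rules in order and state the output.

jabagibovozabigoep

Rule 1 (intervocalic voicing): /p/ is a voiceless obstruent between vowels /a/ and /a/, so it voices to [b]. /f/ is a voiceless obstruent between vowels /o/ and /o/, so it voices to [v]. /s/ is a voiceless obstruent between vowels /o/ and /a/, so it voices to [z]. /japagbofosabgoeb/ → jabagbovozabgoeb.
Rule 2 (stop-cluster i-epenthesis): /g/ and /b/ form a stop–stop cluster, so [i] is inserted between them. /b/ and /g/ form a stop–stop cluster, so [i] is inserted between them. /jabagbovozabgoeb/ → jabagibovozabigoeb.
Rule 3 (final devoicing): /b/ is a voiced obstruent in word-final position, so it devoices to [p]. /jabagibovozabigoeb/ → jabagibovozabigoep.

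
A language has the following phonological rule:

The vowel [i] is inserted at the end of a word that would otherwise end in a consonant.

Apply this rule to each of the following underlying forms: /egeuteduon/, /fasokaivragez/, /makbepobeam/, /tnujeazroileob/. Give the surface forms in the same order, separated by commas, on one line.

egeuteduoni, fasokaivragezi, makbepobeami, tnujeazroileobi

/egeuteduon/: the form ends in the consonant /n/, so [i] is inserted word-finally. → [egeuteduoni].
/fasokaivragez/: the form ends in the consonant /z/, so [i] is inserted word-finally. → [fasokaivragezi].
/makbepobeam/: the form ends in the consonant /m/, so [i] is inserted word-finally. → [makbepobeami].
/tnujeazroileob/: the form ends in the consonant /b/, so [i] is inserted word-finally. → [tnujeazroileobi].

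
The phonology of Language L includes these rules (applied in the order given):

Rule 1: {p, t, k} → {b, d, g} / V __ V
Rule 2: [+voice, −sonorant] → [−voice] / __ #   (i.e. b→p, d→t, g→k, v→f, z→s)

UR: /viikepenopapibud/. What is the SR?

viigebenobabibut

Rule 1 (intervocalic voicing): /k/ is a voiceless stop between vowels /i/ and /e/, so it voices to [g]. /p/ is a voiceless stop between vowels /e/ and /e/, so it voices to [b]. /p/ is a voiceless stop between vowels /o/ and /a/, so it voices to [b]. /p/ is a voiceless stop between vowels /a/ and /i/, so it voices to [b]. /viikepenopapibud/ → viigebenobabibud.
Rule 2 (final devoicing): /d/ is a voiced obstruent in word-final position, so it devoices to [t]. /viigebenobabibud/ → viigebenobabibut.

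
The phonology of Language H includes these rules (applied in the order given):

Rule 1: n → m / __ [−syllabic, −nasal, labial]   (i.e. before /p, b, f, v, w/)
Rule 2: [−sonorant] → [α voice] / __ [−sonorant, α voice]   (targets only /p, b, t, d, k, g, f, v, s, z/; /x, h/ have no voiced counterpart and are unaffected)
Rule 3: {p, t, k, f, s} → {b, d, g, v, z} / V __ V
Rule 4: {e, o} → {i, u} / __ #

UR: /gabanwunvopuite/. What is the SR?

gabamwumvobuidi

Rule 1 (nasal place assimilation): /n/ precedes the labial consonant /w/, so it assimilates in place to [m]. /n/ precedes the labial consonant /v/, so it assimilates in place to [m]. /gabanwunvopuite/ → gabamwumvopuite.
Rule 2 (regressive voicing assimilation): no segment meets the environment; /gabamwumvopuite/ is unchanged.
Rule 3 (intervocalic voicing): /p/ is a voiceless obstruent between vowels /o/ and /u/, so it voices to [b]. /t/ is a voiceless obstruent between vowels /i/ and /e/, so it voices to [d]. /gabamwumvopuite/ → gabamwumvobuide.
Rule 4 (final vowel raising): /e/ is a mid vowel in word-final position, so it raises to [i]. /gabamwumvobuide/ → gabamwumvobuidi.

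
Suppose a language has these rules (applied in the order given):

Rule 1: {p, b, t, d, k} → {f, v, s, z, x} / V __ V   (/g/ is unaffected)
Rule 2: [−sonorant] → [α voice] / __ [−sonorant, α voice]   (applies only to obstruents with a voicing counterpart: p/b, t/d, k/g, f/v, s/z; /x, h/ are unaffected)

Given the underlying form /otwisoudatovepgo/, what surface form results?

Rule 1 (intervocalic spirantization): /d/ is a stop between vowels /u/ and /a/, so it spirantizes to the fricative [z]. /t/ is a stop between vowels /a/ and /o/, so it spirantizes to the fricative [s]. /otwisoudatovepgo/ → otwisouzasovepgo.
Rule 2 (regressive voicing assimilation): /p/ precedes the voiced obstruent /g/, so it voices to [b] by assimilation. /otwisouzasovepgo/ → otwisouzasovebgo.

otwisouzasovebgo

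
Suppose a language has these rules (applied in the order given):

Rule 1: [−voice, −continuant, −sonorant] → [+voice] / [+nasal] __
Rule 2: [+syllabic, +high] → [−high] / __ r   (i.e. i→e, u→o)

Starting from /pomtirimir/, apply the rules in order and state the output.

pomderimer

Rule 1 (post-nasal voicing): /t/ is a voiceless stop immediately after the nasal /m/, so it voices to [d]. /pomtirimir/ → pomdirimir.
Rule 2 (pre-rhotic lowering): /i/ is a high vowel immediately before /r/, so it lowers to [e]. /i/ is a high vowel immediately before /r/, so it lowers to [e]. /pomdirimir/ → pomderimer.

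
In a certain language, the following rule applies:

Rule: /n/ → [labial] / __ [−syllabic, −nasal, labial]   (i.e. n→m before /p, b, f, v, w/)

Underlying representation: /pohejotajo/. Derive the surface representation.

pohejotajo

No segment of /pohejotajo/ meets the structural description of the rule, so the form surfaces unchanged.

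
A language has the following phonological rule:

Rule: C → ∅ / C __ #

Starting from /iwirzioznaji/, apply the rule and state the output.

iwirzioznaji

No segment of /iwirzioznaji/ meets the structural description of the rule, so the form surfaces unchanged.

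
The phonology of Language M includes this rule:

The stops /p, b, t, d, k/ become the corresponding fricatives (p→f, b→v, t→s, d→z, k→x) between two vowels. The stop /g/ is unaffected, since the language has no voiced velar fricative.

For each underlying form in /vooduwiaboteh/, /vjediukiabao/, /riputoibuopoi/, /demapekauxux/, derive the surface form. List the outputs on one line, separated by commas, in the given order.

/vooduwiaboteh/: /d/ is a stop between vowels /o/ and /u/, so it spirantizes to the fricative [z]. /b/ is a stop between vowels /a/ and /o/, so it spirantizes to the fricative [v]. /t/ is a stop between vowels /o/ and /e/, so it spirantizes to the fricative [s]. → [voozuwiavoseh].
/vjediukiabao/: /d/ is a stop between vowels /e/ and /i/, so it spirantizes to the fricative [z]. /k/ is a stop between vowels /u/ and /i/, so it spirantizes to the fricative [x]. /b/ is a stop between vowels /a/ and /a/, so it spirantizes to the fricative [v]. → [vjeziuxiavao].
/riputoibuopoi/: /p/ is a stop between vowels /i/ and /u/, so it spirantizes to the fricative [f]. /t/ is a stop between vowels /u/ and /o/, so it spirantizes to the fricative [s]. /b/ is a stop between vowels /i/ and /u/, so it spirantizes to the fricative [v]. /p/ is a stop between vowels /o/ and /o/, so it spirantizes to the fricative [f]. → [rifusoivuofoi].
/demapekauxux/: /p/ is a stop between vowels /a/ and /e/, so it spirantizes to the fricative [f]. /k/ is a stop between vowels /e/ and /a/, so it spirantizes to the fricative [x]. → [demafexauxux].

voozuwiavoseh, vjeziuxiavao, rifusoivuofoi, demafexauxux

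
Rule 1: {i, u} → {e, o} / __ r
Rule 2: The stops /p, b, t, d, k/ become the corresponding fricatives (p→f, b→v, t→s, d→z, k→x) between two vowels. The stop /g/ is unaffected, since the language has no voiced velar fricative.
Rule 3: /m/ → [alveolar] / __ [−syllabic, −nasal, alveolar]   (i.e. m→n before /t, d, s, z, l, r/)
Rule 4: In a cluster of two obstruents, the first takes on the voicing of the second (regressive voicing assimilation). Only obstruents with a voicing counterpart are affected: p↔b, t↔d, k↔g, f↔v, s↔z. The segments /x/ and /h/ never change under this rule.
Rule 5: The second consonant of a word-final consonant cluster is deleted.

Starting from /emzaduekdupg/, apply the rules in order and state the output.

Rule 1 (pre-rhotic lowering): no segment meets the environment; /emzaduekdupg/ is unchanged.
Rule 2 (intervocalic spirantization): /d/ is a stop between vowels /a/ and /u/, so it spirantizes to the fricative [z]. /emzaduekdupg/ → emzazuekdupg.
Rule 3 (nasal place assimilation): /m/ precedes the alveolar consonant /z/, so it assimilates in place to [n]. /emzazuekdupg/ → enzazuekdupg.
Rule 4 (regressive voicing assimilation): /k/ precedes the voiced obstruent /d/, so it voices to [g] by assimilation. /p/ precedes the voiced obstruent /g/, so it voices to [b] by assimilation. /enzazuekdupg/ → enzazuegdubg.
Rule 5 (final cluster simplification): /g/ is the second consonant of a word-final cluster /bg/, so it deletes. /enzazuegdubg/ → enzazuegdub.

enzazuegdub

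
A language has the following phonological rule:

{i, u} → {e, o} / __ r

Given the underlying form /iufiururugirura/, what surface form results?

/u/ is a high vowel immediately before /r/, so it lowers to [o].
/u/ is a high vowel immediately before /r/, so it lowers to [o].
/i/ is a high vowel immediately before /r/, so it lowers to [e].
/u/ is a high vowel immediately before /r/, so it lowers to [o].
The other instances of /i/, /u/ do not occur in the required environment and remain unchanged.
Surface form: [iufiororugerora].

iufiororugerora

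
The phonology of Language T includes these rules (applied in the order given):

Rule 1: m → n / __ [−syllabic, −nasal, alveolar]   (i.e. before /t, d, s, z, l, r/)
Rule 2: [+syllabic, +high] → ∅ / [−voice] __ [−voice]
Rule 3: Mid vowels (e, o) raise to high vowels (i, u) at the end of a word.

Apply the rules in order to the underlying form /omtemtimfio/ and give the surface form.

Rule 1 (nasal place assimilation): /m/ precedes the alveolar consonant /t/, so it assimilates in place to [n]. /m/ precedes the alveolar consonant /t/, so it assimilates in place to [n]. /omtemtimfio/ → ontentimfio.
Rule 2 (high vowel syncope): no segment meets the environment; /ontentimfio/ is unchanged.
Rule 3 (final vowel raising): /o/ is a mid vowel in word-final position, so it raises to [u]. /ontentimfio/ → ontentimfiu.

ontentimfiu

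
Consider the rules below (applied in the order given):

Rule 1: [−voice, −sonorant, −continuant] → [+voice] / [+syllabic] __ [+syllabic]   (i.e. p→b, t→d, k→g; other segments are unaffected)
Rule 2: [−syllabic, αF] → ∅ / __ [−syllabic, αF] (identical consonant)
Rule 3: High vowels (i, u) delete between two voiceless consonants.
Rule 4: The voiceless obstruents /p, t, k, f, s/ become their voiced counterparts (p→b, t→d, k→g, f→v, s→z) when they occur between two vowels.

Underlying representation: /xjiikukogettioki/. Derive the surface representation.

Rule 1 (intervocalic voicing): /k/ is a voiceless stop between vowels /i/ and /u/, so it voices to [g]. /k/ is a voiceless stop between vowels /u/ and /o/, so it voices to [g]. /k/ is a voiceless stop between vowels /o/ and /i/, so it voices to [g]. /xjiikukogettioki/ → xjiigugogettiogi.
Rule 2 (degemination): /tt/ is a geminate; the first /t/ deletes. /xjiigugogettiogi/ → xjiigugogetiogi.
Rule 3 (high vowel syncope): no segment meets the environment; /xjiigugogetiogi/ is unchanged.
Rule 4 (intervocalic voicing): /t/ is a voiceless obstruent between vowels /e/ and /i/, so it voices to [d]. /xjiigugogetiogi/ → xjiigugogediogi.

xjiigugogediogi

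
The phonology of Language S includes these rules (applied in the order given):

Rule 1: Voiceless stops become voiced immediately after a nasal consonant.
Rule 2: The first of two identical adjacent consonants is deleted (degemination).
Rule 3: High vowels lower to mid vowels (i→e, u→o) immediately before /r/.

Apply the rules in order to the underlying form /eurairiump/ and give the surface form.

Rule 1 (post-nasal voicing): /p/ is a voiceless stop immediately after the nasal /m/, so it voices to [b]. /eurairiump/ → eurairiumb.
Rule 2 (degemination): no segment meets the environment; /eurairiumb/ is unchanged.
Rule 3 (pre-rhotic lowering): /u/ is a high vowel immediately before /r/, so it lowers to [o]. /i/ is a high vowel immediately before /r/, so it lowers to [e]. /eurairiumb/ → eoraeriumb.

eoraeriumb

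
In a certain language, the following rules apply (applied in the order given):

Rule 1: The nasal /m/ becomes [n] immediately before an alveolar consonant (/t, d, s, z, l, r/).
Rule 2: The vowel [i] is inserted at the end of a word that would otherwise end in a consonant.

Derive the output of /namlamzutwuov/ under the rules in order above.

Rule 1 (nasal place assimilation): /m/ precedes the alveolar consonant /l/, so it assimilates in place to [n]. /m/ precedes the alveolar consonant /z/, so it assimilates in place to [n]. /namlamzutwuov/ → nanlanzutwuov.
Rule 2 (final i-epenthesis): the form ends in the consonant /v/, so [i] is inserted word-finally. /nanlanzutwuov/ → nanlanzutwuovi.

nanlanzutwuovi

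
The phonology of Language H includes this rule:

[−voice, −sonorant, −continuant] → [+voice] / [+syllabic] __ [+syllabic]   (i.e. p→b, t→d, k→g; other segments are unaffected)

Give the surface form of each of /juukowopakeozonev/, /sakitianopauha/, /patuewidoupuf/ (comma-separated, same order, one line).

/juukowopakeozonev/: /k/ is a voiceless stop between vowels /u/ and /o/, so it voices to [g]. /p/ is a voiceless stop between vowels /o/ and /a/, so it voices to [b]. /k/ is a voiceless stop between vowels /a/ and /e/, so it voices to [g]. → [juugowobageozonev].
/sakitianopauha/: /k/ is a voiceless stop between vowels /a/ and /i/, so it voices to [g]. /t/ is a voiceless stop between vowels /i/ and /i/, so it voices to [d]. /p/ is a voiceless stop between vowels /o/ and /a/, so it voices to [b]. → [sagidianobauha].
/patuewidoupuf/: /t/ is a voiceless stop between vowels /a/ and /u/, so it voices to [d]. /p/ is a voiceless stop between vowels /u/ and /u/, so it voices to [b]. → [paduewidoubuf].

juugowobageozonev, sagidianobauha, paduewidoubuf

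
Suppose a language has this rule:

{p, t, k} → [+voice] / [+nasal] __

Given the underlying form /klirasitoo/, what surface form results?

No segment of /klirasitoo/ meets the structural description of the rule, so the form surfaces unchanged.

klirasitoo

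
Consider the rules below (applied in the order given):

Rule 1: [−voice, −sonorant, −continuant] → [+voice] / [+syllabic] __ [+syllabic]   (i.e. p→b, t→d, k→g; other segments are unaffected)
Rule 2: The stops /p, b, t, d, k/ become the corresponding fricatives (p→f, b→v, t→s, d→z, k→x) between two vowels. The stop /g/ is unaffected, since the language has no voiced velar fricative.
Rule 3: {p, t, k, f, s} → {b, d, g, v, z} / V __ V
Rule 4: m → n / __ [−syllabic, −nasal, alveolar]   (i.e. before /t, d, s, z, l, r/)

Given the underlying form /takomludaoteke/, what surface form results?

tagonluzaozege

Rule 1 (intervocalic voicing): /k/ is a voiceless stop between vowels /a/ and /o/, so it voices to [g]. /t/ is a voiceless stop between vowels /o/ and /e/, so it voices to [d]. /k/ is a voiceless stop between vowels /e/ and /e/, so it voices to [g]. /takomludaoteke/ → tagomludaodege.
Rule 2 (intervocalic spirantization): /d/ is a stop between vowels /u/ and /a/, so it spirantizes to the fricative [z]. /d/ is a stop between vowels /o/ and /e/, so it spirantizes to the fricative [z]. /tagomludaodege/ → tagomluzaozege.
Rule 3 (intervocalic voicing): no segment meets the environment; /tagomluzaozege/ is unchanged.
Rule 4 (nasal place assimilation): /m/ precedes the alveolar consonant /l/, so it assimilates in place to [n]. /tagomluzaozege/ → tagonluzaozege.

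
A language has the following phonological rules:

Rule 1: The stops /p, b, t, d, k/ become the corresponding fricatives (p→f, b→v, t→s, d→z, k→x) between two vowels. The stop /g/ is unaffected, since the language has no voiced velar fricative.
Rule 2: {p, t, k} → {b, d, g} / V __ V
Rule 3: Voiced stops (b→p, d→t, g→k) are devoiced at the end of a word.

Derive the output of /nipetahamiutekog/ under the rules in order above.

nifesahamiusexok

Rule 1 (intervocalic spirantization): /p/ is a stop between vowels /i/ and /e/, so it spirantizes to the fricative [f]. /t/ is a stop between vowels /e/ and /a/, so it spirantizes to the fricative [s]. /t/ is a stop between vowels /u/ and /e/, so it spirantizes to the fricative [s]. /k/ is a stop between vowels /e/ and /o/, so it spirantizes to the fricative [x]. /nipetahamiutekog/ → nifesahamiusexog.
Rule 2 (intervocalic voicing): no segment meets the environment; /nifesahamiusexog/ is unchanged.
Rule 3 (final devoicing): /g/ is a voiced stop in word-final position, so it devoices to [k]. /nifesahamiusexog/ → nifesahamiusexok.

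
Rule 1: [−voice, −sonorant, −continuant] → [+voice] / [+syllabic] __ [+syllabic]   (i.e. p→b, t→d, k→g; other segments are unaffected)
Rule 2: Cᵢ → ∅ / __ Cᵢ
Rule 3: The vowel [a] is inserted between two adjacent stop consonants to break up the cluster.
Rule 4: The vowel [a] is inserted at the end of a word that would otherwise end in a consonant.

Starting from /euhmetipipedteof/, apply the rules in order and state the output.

Rule 1 (intervocalic voicing): /t/ is a voiceless stop between vowels /e/ and /i/, so it voices to [d]. /p/ is a voiceless stop between vowels /i/ and /i/, so it voices to [b]. /p/ is a voiceless stop between vowels /i/ and /e/, so it voices to [b]. /euhmetipipedteof/ → euhmedibibedteof.
Rule 2 (degemination): no segment meets the environment; /euhmedibibedteof/ is unchanged.
Rule 3 (stop-cluster a-epenthesis): /d/ and /t/ form a stop–stop cluster, so [a] is inserted between them. /euhmedibibedteof/ → euhmedibibedateof.
Rule 4 (final a-epenthesis): the form ends in the consonant /f/, so [a] is inserted word-finally. /euhmedibibedateof/ → euhmedibibedateofa.

euhmedibibedateofa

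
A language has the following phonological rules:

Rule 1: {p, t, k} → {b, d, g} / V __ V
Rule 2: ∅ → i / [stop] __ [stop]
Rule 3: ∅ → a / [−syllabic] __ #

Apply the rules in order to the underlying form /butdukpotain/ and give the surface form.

Rule 1 (intervocalic voicing): /t/ is a voiceless stop between vowels /o/ and /a/, so it voices to [d]. /butdukpotain/ → butdukpodain.
Rule 2 (stop-cluster i-epenthesis): /t/ and /d/ form a stop–stop cluster, so [i] is inserted between them. /k/ and /p/ form a stop–stop cluster, so [i] is inserted between them. /butdukpodain/ → butidukipodain.
Rule 3 (final a-epenthesis): the form ends in the consonant /n/, so [a] is inserted word-finally. /butidukipodain/ → butidukipodaina.

butidukipodaina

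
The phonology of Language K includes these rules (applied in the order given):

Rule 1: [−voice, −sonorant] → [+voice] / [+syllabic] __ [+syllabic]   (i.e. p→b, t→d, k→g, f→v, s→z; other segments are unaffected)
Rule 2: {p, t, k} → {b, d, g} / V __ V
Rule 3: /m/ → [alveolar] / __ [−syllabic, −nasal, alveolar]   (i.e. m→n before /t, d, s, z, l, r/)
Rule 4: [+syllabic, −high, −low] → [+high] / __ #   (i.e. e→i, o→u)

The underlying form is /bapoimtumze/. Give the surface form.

Rule 1 (intervocalic voicing): /p/ is a voiceless obstruent between vowels /a/ and /o/, so it voices to [b]. /bapoimtumze/ → baboimtumze.
Rule 2 (intervocalic voicing): no segment meets the environment; /baboimtumze/ is unchanged.
Rule 3 (nasal place assimilation): /m/ precedes the alveolar consonant /t/, so it assimilates in place to [n]. /m/ precedes the alveolar consonant /z/, so it assimilates in place to [n]. /baboimtumze/ → babointunze.
Rule 4 (final vowel raising): /e/ is a mid vowel in word-final position, so it raises to [i]. /babointunze/ → babointunzi.

babointunzi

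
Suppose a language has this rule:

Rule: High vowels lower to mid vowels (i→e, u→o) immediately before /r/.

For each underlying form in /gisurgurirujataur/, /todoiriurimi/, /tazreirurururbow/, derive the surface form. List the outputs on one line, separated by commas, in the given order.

gisorgorerujataor, todoeriorimi, tazreerorororbow

/gisurgurirujataur/: /u/ is a high vowel immediately before /r/, so it lowers to [o]. /u/ is a high vowel immediately before /r/, so it lowers to [o]. /i/ is a high vowel immediately before /r/, so it lowers to [e]. /u/ is a high vowel immediately before /r/, so it lowers to [o]. → [gisorgorerujataor].
/todoiriurimi/: /i/ is a high vowel immediately before /r/, so it lowers to [e]. /u/ is a high vowel immediately before /r/, so it lowers to [o]. → [todoeriorimi].
/tazreirurururbow/: /i/ is a high vowel immediately before /r/, so it lowers to [e]. /u/ is a high vowel immediately before /r/, so it lowers to [o]. /u/ is a high vowel immediately before /r/, so it lowers to [o]. /u/ is a high vowel immediately before /r/, so it lowers to [o]. → [tazreerorororbow].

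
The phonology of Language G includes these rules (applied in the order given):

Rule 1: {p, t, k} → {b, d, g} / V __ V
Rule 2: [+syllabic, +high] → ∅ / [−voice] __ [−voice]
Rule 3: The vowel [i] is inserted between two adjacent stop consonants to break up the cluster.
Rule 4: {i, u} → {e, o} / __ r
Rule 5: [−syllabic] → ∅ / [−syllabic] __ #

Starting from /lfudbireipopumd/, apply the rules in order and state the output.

Rule 1 (intervocalic voicing): /p/ is a voiceless stop between vowels /i/ and /o/, so it voices to [b]. /p/ is a voiceless stop between vowels /o/ and /u/, so it voices to [b]. /lfudbireipopumd/ → lfudbireibobumd.
Rule 2 (high vowel syncope): no segment meets the environment; /lfudbireibobumd/ is unchanged.
Rule 3 (stop-cluster i-epenthesis): /d/ and /b/ form a stop–stop cluster, so [i] is inserted between them. /lfudbireibobumd/ → lfudibireibobumd.
Rule 4 (pre-rhotic lowering): /i/ is a high vowel immediately before /r/, so it lowers to [e]. /lfudibireibobumd/ → lfudibereibobumd.
Rule 5 (final cluster simplification): /d/ is the second consonant of a word-final cluster /md/, so it deletes. /lfudibereibobumd/ → lfudibereibobum.

lfudibereibobum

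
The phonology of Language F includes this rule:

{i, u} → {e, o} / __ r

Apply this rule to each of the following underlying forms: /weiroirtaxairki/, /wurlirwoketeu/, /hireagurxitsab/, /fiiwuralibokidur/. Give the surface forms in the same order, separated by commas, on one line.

/weiroirtaxairki/: /i/ is a high vowel immediately before /r/, so it lowers to [e]. /i/ is a high vowel immediately before /r/, so it lowers to [e]. /i/ is a high vowel immediately before /r/, so it lowers to [e]. → [weeroertaxaerki].
/wurlirwoketeu/: /u/ is a high vowel immediately before /r/, so it lowers to [o]. /i/ is a high vowel immediately before /r/, so it lowers to [e]. → [worlerwoketeu].
/hireagurxitsab/: /i/ is a high vowel immediately before /r/, so it lowers to [e]. /u/ is a high vowel immediately before /r/, so it lowers to [o]. → [hereagorxitsab].
/fiiwuralibokidur/: /u/ is a high vowel immediately before /r/, so it lowers to [o]. /u/ is a high vowel immediately before /r/, so it lowers to [o]. → [fiiworalibokidor].

weeroertaxaerki, worlerwoketeu, hereagorxitsab, fiiworalibokidor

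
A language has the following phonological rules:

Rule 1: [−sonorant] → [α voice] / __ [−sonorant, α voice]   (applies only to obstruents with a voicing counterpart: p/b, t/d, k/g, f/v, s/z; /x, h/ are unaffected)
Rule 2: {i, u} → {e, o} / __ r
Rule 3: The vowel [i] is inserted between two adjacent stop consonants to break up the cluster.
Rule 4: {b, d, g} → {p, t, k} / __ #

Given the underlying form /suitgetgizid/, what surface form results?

suidigedigizit

Rule 1 (regressive voicing assimilation): /t/ precedes the voiced obstruent /g/, so it voices to [d] by assimilation. /t/ precedes the voiced obstruent /g/, so it voices to [d] by assimilation. /suitgetgizid/ → suidgedgizid.
Rule 2 (pre-rhotic lowering): no segment meets the environment; /suidgedgizid/ is unchanged.
Rule 3 (stop-cluster i-epenthesis): /d/ and /g/ form a stop–stop cluster, so [i] is inserted between them. /d/ and /g/ form a stop–stop cluster, so [i] is inserted between them. /suidgedgizid/ → suidigedigizid.
Rule 4 (final devoicing): /d/ is a voiced stop in word-final position, so it devoices to [t]. /suidigedigizid/ → suidigedigizit.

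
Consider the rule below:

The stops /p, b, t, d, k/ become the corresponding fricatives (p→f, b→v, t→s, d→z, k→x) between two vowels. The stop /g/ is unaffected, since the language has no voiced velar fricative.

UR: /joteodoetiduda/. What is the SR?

/t/ is a stop between vowels /o/ and /e/, so it spirantizes to the fricative [s].
/d/ is a stop between vowels /o/ and /o/, so it spirantizes to the fricative [z].
/t/ is a stop between vowels /e/ and /i/, so it spirantizes to the fricative [s].
/d/ is a stop between vowels /i/ and /u/, so it spirantizes to the fricative [z].
/d/ is a stop between vowels /u/ and /a/, so it spirantizes to the fricative [z].
Surface form: [joseozoesizuza].

joseozoesizuza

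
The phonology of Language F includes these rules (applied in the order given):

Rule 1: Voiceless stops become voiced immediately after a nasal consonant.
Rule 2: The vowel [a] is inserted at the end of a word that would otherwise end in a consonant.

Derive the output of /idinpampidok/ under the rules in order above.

Rule 1 (post-nasal voicing): /p/ is a voiceless stop immediately after the nasal /n/, so it voices to [b]. /p/ is a voiceless stop immediately after the nasal /m/, so it voices to [b]. /idinpampidok/ → idinbambidok.
Rule 2 (final a-epenthesis): the form ends in the consonant /k/, so [a] is inserted word-finally. /idinbambidok/ → idinbambidoka.

idinbambidoka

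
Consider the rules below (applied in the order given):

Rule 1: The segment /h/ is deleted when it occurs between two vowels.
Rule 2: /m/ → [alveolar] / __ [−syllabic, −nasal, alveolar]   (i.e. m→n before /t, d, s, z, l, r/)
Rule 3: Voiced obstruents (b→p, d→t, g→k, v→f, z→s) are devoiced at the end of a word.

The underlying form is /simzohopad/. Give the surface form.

sinzoopat

Rule 1 (intervocalic h-deletion): /h/ occurs between vowels /o/ and /o/, so it deletes. /simzohopad/ → simzoopad.
Rule 2 (nasal place assimilation): /m/ precedes the alveolar consonant /z/, so it assimilates in place to [n]. /simzoopad/ → sinzoopad.
Rule 3 (final devoicing): /d/ is a voiced obstruent in word-final position, so it devoices to [t]. /sinzoopad/ → sinzoopat.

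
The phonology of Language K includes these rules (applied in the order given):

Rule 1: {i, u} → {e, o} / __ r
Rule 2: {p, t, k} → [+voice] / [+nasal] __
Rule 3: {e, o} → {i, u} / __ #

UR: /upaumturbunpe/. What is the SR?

upaumdorbunbi

Rule 1 (pre-rhotic lowering): /u/ is a high vowel immediately before /r/, so it lowers to [o]. /upaumturbunpe/ → upaumtorbunpe.
Rule 2 (post-nasal voicing): /t/ is a voiceless stop immediately after the nasal /m/, so it voices to [d]. /p/ is a voiceless stop immediately after the nasal /n/, so it voices to [b]. /upaumtorbunpe/ → upaumdorbunbe.
Rule 3 (final vowel raising): /e/ is a mid vowel in word-final position, so it raises to [i]. /upaumdorbunbe/ → upaumdorbunbi.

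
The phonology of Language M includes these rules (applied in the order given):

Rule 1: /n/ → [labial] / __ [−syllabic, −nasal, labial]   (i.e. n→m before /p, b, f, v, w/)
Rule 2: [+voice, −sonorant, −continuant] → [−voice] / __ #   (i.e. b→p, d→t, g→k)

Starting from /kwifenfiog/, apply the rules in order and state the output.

kwifemfiok

Rule 1 (nasal place assimilation): /n/ precedes the labial consonant /f/, so it assimilates in place to [m]. /kwifenfiog/ → kwifemfiog.
Rule 2 (final devoicing): /g/ is a voiced stop in word-final position, so it devoices to [k]. /kwifemfiog/ → kwifemfiok.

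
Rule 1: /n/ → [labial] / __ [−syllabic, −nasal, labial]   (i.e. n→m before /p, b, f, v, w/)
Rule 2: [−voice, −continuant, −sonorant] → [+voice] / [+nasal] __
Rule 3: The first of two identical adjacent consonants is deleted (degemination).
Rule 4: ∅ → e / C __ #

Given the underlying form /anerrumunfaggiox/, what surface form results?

anerumumfagioxe

Rule 1 (nasal place assimilation): /n/ precedes the labial consonant /f/, so it assimilates in place to [m]. /anerrumunfaggiox/ → anerrumumfaggiox.
Rule 2 (post-nasal voicing): no segment meets the environment; /anerrumumfaggiox/ is unchanged.
Rule 3 (degemination): /rr/ is a geminate; the first /r/ deletes. /gg/ is a geminate; the first /g/ deletes. /anerrumumfaggiox/ → anerumumfagiox.
Rule 4 (final e-epenthesis): the form ends in the consonant /x/, so [e] is inserted word-finally. /anerumumfagiox/ → anerumumfagioxe.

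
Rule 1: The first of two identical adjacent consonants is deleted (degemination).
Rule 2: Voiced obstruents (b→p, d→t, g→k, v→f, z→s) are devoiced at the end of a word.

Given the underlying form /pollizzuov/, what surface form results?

Rule 1 (degemination): /ll/ is a geminate; the first /l/ deletes. /zz/ is a geminate; the first /z/ deletes. /pollizzuov/ → polizuov.
Rule 2 (final devoicing): /v/ is a voiced obstruent in word-final position, so it devoices to [f]. /polizuov/ → polizuof.

polizuof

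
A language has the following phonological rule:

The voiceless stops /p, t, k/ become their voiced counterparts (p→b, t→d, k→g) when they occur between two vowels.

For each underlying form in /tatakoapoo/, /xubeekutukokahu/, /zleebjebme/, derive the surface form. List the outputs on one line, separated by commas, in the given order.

tadagoaboo, xubeegudugogahu, zleebjebme

/tatakoapoo/: /t/ is a voiceless stop between vowels /a/ and /a/, so it voices to [d]. /k/ is a voiceless stop between vowels /a/ and /o/, so it voices to [g]. /p/ is a voiceless stop between vowels /a/ and /o/, so it voices to [b]. → [tadagoaboo].
/xubeekutukokahu/: /k/ is a voiceless stop between vowels /e/ and /u/, so it voices to [g]. /t/ is a voiceless stop between vowels /u/ and /u/, so it voices to [d]. /k/ is a voiceless stop between vowels /u/ and /o/, so it voices to [g]. /k/ is a voiceless stop between vowels /o/ and /a/, so it voices to [g]. → [xubeegudugogahu].
/zleebjebme/: the rule's environment is not met; surfaces unchanged as [zleebjebme].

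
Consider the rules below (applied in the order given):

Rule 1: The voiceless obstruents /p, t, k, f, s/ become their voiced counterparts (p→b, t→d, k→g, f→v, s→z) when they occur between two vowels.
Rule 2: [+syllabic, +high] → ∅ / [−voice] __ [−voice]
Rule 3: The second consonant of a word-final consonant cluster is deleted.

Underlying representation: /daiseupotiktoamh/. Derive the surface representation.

Rule 1 (intervocalic voicing): /s/ is a voiceless obstruent between vowels /i/ and /e/, so it voices to [z]. /p/ is a voiceless obstruent between vowels /u/ and /o/, so it voices to [b]. /t/ is a voiceless obstruent between vowels /o/ and /i/, so it voices to [d]. /daiseupotiktoamh/ → daizeubodiktoamh.
Rule 2 (high vowel syncope): no segment meets the environment; /daizeubodiktoamh/ is unchanged.
Rule 3 (final cluster simplification): /h/ is the second consonant of a word-final cluster /mh/, so it deletes. /daizeubodiktoamh/ → daizeubodiktoam.

daizeubodiktoam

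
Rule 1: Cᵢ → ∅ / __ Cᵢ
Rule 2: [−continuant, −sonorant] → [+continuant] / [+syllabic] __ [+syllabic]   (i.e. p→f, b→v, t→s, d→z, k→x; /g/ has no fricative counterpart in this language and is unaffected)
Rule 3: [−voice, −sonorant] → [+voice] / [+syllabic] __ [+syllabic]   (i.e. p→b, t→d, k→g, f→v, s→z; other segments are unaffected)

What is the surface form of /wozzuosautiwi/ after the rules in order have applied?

Rule 1 (degemination): /zz/ is a geminate; the first /z/ deletes. /wozzuosautiwi/ → wozuosautiwi.
Rule 2 (intervocalic spirantization): /t/ is a stop between vowels /u/ and /i/, so it spirantizes to the fricative [s]. /wozuosautiwi/ → wozuosausiwi.
Rule 3 (intervocalic voicing): /s/ is a voiceless obstruent between vowels /o/ and /a/, so it voices to [z]. /s/ is a voiceless obstruent between vowels /u/ and /i/, so it voices to [z]. /wozuosausiwi/ → wozuozauziwi.

wozuozauziwi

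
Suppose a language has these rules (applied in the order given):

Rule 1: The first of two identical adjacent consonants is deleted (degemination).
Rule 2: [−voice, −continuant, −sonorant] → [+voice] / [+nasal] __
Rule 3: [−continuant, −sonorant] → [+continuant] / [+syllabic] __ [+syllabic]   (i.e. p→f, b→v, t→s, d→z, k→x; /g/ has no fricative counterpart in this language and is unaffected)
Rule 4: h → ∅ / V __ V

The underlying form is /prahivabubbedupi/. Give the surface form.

praivavuvezufi

Rule 1 (degemination): /bb/ is a geminate; the first /b/ deletes. /prahivabubbedupi/ → prahivabubedupi.
Rule 2 (post-nasal voicing): no segment meets the environment; /prahivabubedupi/ is unchanged.
Rule 3 (intervocalic spirantization): /b/ is a stop between vowels /a/ and /u/, so it spirantizes to the fricative [v]. /b/ is a stop between vowels /u/ and /e/, so it spirantizes to the fricative [v]. /d/ is a stop between vowels /e/ and /u/, so it spirantizes to the fricative [z]. /p/ is a stop between vowels /u/ and /i/, so it spirantizes to the fricative [f]. /prahivabubedupi/ → prahivavuvezufi.
Rule 4 (intervocalic h-deletion): /h/ occurs between vowels /a/ and /i/, so it deletes. /prahivavuvezufi/ → praivavuvezufi.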